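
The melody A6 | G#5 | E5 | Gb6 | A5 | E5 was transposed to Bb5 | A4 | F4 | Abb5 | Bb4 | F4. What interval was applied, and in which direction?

down a major seventh

Take the first pair: A6 → Bb5. A to B spans 7 letter names, so the interval is some kind of seventh.
Bb5 to A6 is 11 semitones, which makes it a major seventh; the second version is lower, so the direction is down.
Checking another pair — E5 → F4 — gives the same interval.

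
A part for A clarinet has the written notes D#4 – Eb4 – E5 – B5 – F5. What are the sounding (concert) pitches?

B#3 C4 C#5 G#5 D5

The A clarinet sounds a minor third below written, so transpose each written note down a minor third.
D#4 → B#3
Eb4 → C4
E5 → C#5
B5 → G#5
F5 → D5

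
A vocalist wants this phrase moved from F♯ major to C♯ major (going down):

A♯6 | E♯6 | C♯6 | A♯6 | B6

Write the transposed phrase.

E#6 B#5 G#5 E#6 F#6

From F♯ down to C♯ is a perfect fourth; apply that to each pitch.
A#6 becomes E#6
E#6 becomes B#5
C#6 becomes G#5
A#6 becomes E#6
B6 becomes F#6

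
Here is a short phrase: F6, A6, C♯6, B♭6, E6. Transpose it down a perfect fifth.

F6: a fifth down reaches B, and 7 semitones makes it Bb5.
A6 down a perfect fifth is D6.
C#6 down a perfect fifth is F#5.
Bb6 down a perfect fifth is Eb6.
E6 down a perfect fifth is A5.

Bb5 D6 F#5 Eb6 A5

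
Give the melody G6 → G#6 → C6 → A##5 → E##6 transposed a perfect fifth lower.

C6 C#6 F5 D##5 A##5

A perfect fifth down from G6 gives C6.
G#6 down a perfect fifth is C#6.
C6: a fifth down reaches F, and 7 semitones makes it F5.
A perfect fifth down from A##5 gives D##5.
E##6 down a perfect fifth is A##5.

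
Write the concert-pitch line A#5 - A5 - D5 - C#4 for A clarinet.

Written C4 sounds as A3 on the A clarinet, so concert pitches are written a minor third up.
A#5 becomes C#6
A5 becomes C6
D5 becomes F5
C#4 becomes E4

C#6 C6 F5 E4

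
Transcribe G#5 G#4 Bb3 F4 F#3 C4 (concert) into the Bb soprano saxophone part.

Written C4 sounds as Bb3 on the Bb soprano saxophone, so concert pitches are written a major second up.
G#5 -> A#5
G#4 -> A#4
Bb3 -> C4
F4 -> G4
F#3 -> G#3
C4 -> D4

A#5 A#4 C4 G4 G#3 D4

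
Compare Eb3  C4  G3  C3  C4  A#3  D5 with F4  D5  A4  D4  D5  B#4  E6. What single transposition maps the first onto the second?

up a major ninth

Take the first pair: Eb3 → F4. E to F spans 9 letter names, so the interval is some kind of ninth.
Eb3 to F4 is 14 semitones, which makes it a major ninth; the second version is higher, so the direction is up.
Checking another pair — D5 → E6 — gives the same interval.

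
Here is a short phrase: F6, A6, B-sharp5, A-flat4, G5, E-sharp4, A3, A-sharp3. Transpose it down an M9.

Eb5 G5 A#4 Gb3 F4 D#3 G2 G#2

F6 gives Eb5
A6 gives G5
B#5 gives A#4
Ab4 gives Gb3
G5 gives F4
E#4 gives D#3
A3 gives G2
A#3 gives G#2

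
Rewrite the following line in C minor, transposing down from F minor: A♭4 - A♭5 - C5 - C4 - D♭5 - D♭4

Eb4 Eb5 G4 G3 Ab4 Ab3

F minor to C minor down is a perfect fourth, so every note moves down by that interval.
Ab4 becomes Eb4
Ab5 becomes Eb5
C5 becomes G4
C4 becomes G3
Db5 becomes Ab4
Db4 becomes Ab3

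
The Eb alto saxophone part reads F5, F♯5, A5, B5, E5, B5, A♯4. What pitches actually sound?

Ab4 A4 C5 D5 G4 D5 C#4

Written C4 on the Eb alto saxophone sounds as Eb3, a major sixth lower; apply that shift to every note.
F5 -> Ab4
F#5 -> A4
A5 -> C5
B5 -> D5
E5 -> G4
B5 -> D5
A#4 -> C#4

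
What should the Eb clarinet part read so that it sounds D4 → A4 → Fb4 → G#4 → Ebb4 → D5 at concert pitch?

Written C4 sounds as Eb4 on the Eb clarinet, so concert pitches are written a minor third down.
D4 becomes B3
A4 becomes F#4
Fb4 becomes Db4
G#4 becomes E#4
Ebb4 becomes Cb4
D5 becomes B4

B3 F#4 Db4 E#4 Cb4 B4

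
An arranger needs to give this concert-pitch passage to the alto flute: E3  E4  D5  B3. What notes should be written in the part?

A3 A4 G5 E4

The alto flute sounds a perfect fourth below written, so the written part must be a perfect fourth above concert — transpose each note up.
E3 gives A3
E4 gives A4
D5 gives G5
B3 gives E4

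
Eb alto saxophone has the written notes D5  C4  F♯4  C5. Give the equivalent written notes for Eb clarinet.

First find concert pitch: the Eb alto saxophone sounds a major sixth below written, so D5 C4 F♯4 C5 sounds F4 Eb3 A3 Eb4.
Then write for Eb clarinet: it sounds a minor third above written, so the part must be a minor third below concert.
F4 → D4
Eb3 → C3
A3 → F#3
Eb4 → C4

D4 C3 F#3 C4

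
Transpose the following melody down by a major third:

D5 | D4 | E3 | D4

D5 gives Bb4
D4 gives Bb3
E3 gives C3
D4 gives Bb3

Bb4 Bb3 C3 Bb3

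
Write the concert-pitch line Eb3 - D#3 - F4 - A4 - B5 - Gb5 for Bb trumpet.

Written C4 sounds as Bb3 on the Bb trumpet, so concert pitches are written a major second up.
Eb3 -> F3
D#3 -> E#3
F4 -> G4
A4 -> B4
B5 -> C#6
Gb5 -> Ab5

F3 E#3 G4 B4 C#6 Ab5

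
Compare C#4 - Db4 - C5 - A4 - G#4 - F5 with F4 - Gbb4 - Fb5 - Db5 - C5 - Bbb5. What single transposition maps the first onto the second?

up a diminished fourth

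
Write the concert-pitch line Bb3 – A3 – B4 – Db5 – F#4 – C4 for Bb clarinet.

The Bb clarinet sounds a major second below written, so the written part must be a major second above concert — transpose each note up.
Bb3 -> C4
A3 -> B3
B4 -> C#5
Db5 -> Eb5
F#4 -> G#4
C4 -> D4

C4 B3 C#5 Eb5 G#4 D4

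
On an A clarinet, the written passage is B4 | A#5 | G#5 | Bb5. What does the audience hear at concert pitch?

The A clarinet sounds a minor third below written, so transpose each written note down a minor third.
B4 to G#4
A#5 to F##5
G#5 to E#5
Bb5 to G5

G#4 F##5 E#5 G5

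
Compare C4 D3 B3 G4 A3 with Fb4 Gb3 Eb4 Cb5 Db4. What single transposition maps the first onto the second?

up a diminished fourth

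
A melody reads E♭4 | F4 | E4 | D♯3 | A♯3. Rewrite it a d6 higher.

A diminished sixth up from Eb4 gives Cbb5.
F4 up a diminished sixth is Dbb5.
E4 up a diminished sixth is Cb5.
D#3 up a diminished sixth is Bb3.
A#3 up a diminished sixth is F4.

Cbb5 Dbb5 Cb5 Bb3 F4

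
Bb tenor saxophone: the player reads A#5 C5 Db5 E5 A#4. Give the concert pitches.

The Bb tenor saxophone sounds a major ninth below written, so transpose each written note down a major ninth.
A#5 → G#4
C5 → Bb3
Db5 → Cb4
E5 → D4
A#4 → G#3

G#4 Bb3 Cb4 D4 G#3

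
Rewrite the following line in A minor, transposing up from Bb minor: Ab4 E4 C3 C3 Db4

From Bb up to A is a major seventh; apply that to each pitch.
Ab4 to G5
E4 to D#5
C3 to B3
C3 to B3
Db4 to C5

G5 D#5 B3 B3 C5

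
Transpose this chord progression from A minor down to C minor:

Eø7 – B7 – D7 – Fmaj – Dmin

Gø7 D7 F7 Abmaj Fmin

A minor down to C minor is a major sixth; each chord root moves by that interval while the quality stays the same.
Eø7: root E down a major sixth → G, giving Gø7.
B7: root B down a major sixth → D, giving D7.
D7: root D down a major sixth → F, giving F7.
Fmaj: root F down a major sixth → Ab, giving Abmaj.
Dmin: root D down a major sixth → F, giving Fmin.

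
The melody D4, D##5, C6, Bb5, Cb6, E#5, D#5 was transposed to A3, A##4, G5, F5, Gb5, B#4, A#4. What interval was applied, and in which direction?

From D4 to A3 is 4 letter names — a fourth of some quality.
A3 to D4 is 5 semitones, which makes it a perfect fourth; the second version is lower, so the direction is down.
Checking another pair — D#5 → A#4 — gives the same interval.

down a perfect fourth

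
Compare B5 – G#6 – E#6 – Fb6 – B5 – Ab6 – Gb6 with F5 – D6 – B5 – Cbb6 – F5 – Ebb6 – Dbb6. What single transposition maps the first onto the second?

down an augmented fourth

Take the first pair: B5 → F5. B to F spans 4 letter names, so the interval is some kind of fourth.
F5 to B5 is 6 semitones, which makes it an augmented fourth; the second version is lower, so the direction is down.
Checking another pair — Gb6 → Dbb6 — gives the same interval.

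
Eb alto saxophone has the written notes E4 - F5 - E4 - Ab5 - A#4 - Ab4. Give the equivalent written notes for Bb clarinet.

A3 Bb4 A3 Db5 D#4 Db4

First find concert pitch: the Eb alto saxophone sounds a major sixth below written, so E4 F5 E4 Ab5 A#4 Ab4 sounds G3 Ab4 G3 Cb5 C#4 Cb4.
Then write for Bb clarinet: it sounds a major second below written, so the part must be a major second above concert.
G3 → A3
Ab4 → Bb4
G3 → A3
Cb5 → Db5
C#4 → D#4
Cb4 → Db4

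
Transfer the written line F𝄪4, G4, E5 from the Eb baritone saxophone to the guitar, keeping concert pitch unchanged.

First find concert pitch: the Eb baritone saxophone sounds a major thirteenth below written, so F𝄪4 G4 E5 sounds A#2 Bb2 G3.
Then write for guitar: it sounds a perfect octave below written, so the part must be a perfect octave above concert.
A#2 → A#3
Bb2 → Bb3
G3 → G4

A#3 Bb3 G4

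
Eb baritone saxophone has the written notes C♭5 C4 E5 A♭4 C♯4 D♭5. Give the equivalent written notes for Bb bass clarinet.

Fb4 F3 A4 Db4 F#3 Gb4

First find concert pitch: the Eb baritone saxophone sounds a major thirteenth below written, so C♭5 C4 E5 A♭4 C♯4 D♭5 sounds Ebb3 Eb2 G3 Cb3 E2 Fb3.
Then write for Bb bass clarinet: it sounds a major ninth below written, so the part must be a major ninth above concert.
Ebb3 → Fb4
Eb2 → F3
G3 → A4
Cb3 → Db4
E2 → F#3
Fb3 → Gb4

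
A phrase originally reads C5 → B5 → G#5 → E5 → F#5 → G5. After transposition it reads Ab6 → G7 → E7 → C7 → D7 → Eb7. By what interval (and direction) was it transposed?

up a minor thirteenth

From C5 to Ab6 is 13 letter names — a thirteenth of some quality.
C5 to Ab6 is 20 semitones, which makes it a minor thirteenth; the second version is higher, so the direction is up.
Checking another pair — G5 → Eb7 — gives the same interval.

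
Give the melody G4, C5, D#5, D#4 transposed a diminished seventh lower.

A#3 D#4 E##4 E##3

G4 -> A#3
C5 -> D#4
D#5 -> E##4
D#4 -> E##3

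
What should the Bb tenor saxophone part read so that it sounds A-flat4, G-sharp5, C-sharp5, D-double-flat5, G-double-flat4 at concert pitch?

Bb5 A#6 D#6 Ebb6 Abb5

The Bb tenor saxophone sounds a major ninth below written, so the written part must be a major ninth above concert — transpose each note up.
Ab4 to Bb5
G#5 to A#6
C#5 to D#6
Dbb5 to Ebb6
Gbb4 to Abb5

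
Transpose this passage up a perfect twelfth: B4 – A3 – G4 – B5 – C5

F#6 E5 D6 F#7 G6

A perfect twelfth up from B4 gives F#6.
A3: a twelfth up reaches E, and 19 semitones makes it E5.
A perfect twelfth up from G4 gives D6.
B5: a twelfth up reaches F, and 19 semitones makes it F#7.
A perfect twelfth up from C5 gives G6.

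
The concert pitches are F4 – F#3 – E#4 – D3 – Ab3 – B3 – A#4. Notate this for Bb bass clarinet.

Written C4 sounds as Bb2 on the Bb bass clarinet, so concert pitches are written a major ninth up.
F4 → G5
F#3 → G#4
E#4 → F##5
D3 → E4
Ab3 → Bb4
B3 → C#5
A#4 → B#5

G5 G#4 F##5 E4 Bb4 C#5 B#5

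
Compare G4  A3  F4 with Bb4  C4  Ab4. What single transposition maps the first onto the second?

Take the first pair: G4 → Bb4. G to B spans 3 letter names, so the interval is some kind of third.
G4 to Bb4 is 3 semitones, which makes it a minor third; the second version is higher, so the direction is up.
Checking another pair — F4 → Ab4 — gives the same interval.

up a minor third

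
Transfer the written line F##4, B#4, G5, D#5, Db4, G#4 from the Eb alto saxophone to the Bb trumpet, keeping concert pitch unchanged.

B#3 E#4 C5 G#4 Gb3 C#4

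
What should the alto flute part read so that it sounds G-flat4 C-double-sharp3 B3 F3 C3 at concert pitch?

Cb5 F##3 E4 Bb3 F3

Written C4 sounds as G3 on the alto flute, so concert pitches are written a perfect fourth up.
Gb4 gives Cb5
C##3 gives F##3
B3 gives E4
F3 gives Bb3
C3 gives F3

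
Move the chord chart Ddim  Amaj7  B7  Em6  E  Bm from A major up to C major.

Fdim Cmaj7 D7 Gm6 G Dm

A major up to C major is a minor third; each chord root moves by that interval while the quality stays the same.
Ddim: root D up a minor third → F, giving Fdim.
Amaj7: root A up a minor third → C, giving Cmaj7.
B7: root B up a minor third → D, giving D7.
Em6: root E up a minor third → G, giving Gm6.
E: root E up a minor third → G, giving G.
Bm: root B up a minor third → D, giving Dm.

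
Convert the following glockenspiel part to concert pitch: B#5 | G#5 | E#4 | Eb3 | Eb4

Written C4 on the glockenspiel sounds as C6, a perfect fifteenth higher; apply that shift to every note.
B#5 -> B#7
G#5 -> G#7
E#4 -> E#6
Eb3 -> Eb5
Eb4 -> Eb6

B#7 G#7 E#6 Eb5 Eb6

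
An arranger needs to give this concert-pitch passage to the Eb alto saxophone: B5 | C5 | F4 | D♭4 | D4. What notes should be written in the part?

G#6 A5 D5 Bb4 B4

Written C4 sounds as Eb3 on the Eb alto saxophone, so concert pitches are written a major sixth up.
B5 becomes G#6
C5 becomes A5
F4 becomes D5
Db4 becomes Bb4
D4 becomes B4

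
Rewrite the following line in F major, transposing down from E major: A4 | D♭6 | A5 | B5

Bb3 Ebb5 Bb4 C5

From E down to F is a major seventh; apply that to each pitch.
A4 becomes Bb3
Db6 becomes Ebb5
A5 becomes Bb4
B5 becomes C5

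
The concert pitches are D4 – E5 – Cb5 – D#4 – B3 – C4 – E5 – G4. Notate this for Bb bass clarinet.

E5 F#6 Db6 E#5 C#5 D5 F#6 A5

Written C4 sounds as Bb2 on the Bb bass clarinet, so concert pitches are written a major ninth up.
D4 becomes E5
E5 becomes F#6
Cb5 becomes Db6
D#4 becomes E#5
B3 becomes C#5
C4 becomes D5
E5 becomes F#6
G4 becomes A5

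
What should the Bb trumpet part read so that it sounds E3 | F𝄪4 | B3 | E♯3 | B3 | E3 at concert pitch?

Written C4 sounds as Bb3 on the Bb trumpet, so concert pitches are written a major second up.
E3 → F#3
F##4 → G##4
B3 → C#4
E#3 → F##3
B3 → C#4
E3 → F#3

F#3 G##4 C#4 F##3 C#4 F#3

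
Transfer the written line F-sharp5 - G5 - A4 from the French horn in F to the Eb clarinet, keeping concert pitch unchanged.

First find concert pitch: the French horn in F sounds a perfect fifth below written, so F-sharp5 G5 A4 sounds B4 C5 D4.
Then write for Eb clarinet: it sounds a minor third above written, so the part must be a minor third below concert.
B4 → G#4
C5 → A4
D4 → B3

G#4 A4 B3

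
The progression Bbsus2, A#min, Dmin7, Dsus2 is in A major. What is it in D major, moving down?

A major down to D major is a perfect fifth; each chord root moves by that interval while the quality stays the same.
Bbsus2: root Bb down a perfect fifth → Eb, giving Ebsus2.
A#min: root A# down a perfect fifth → D#, giving D#min.
Dmin7: root D down a perfect fifth → G, giving Gmin7.
Dsus2: root D down a perfect fifth → G, giving Gsus2.

Ebsus2 D#min Gmin7 Gsus2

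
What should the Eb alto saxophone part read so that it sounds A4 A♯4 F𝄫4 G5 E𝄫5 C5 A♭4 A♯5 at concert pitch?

The Eb alto saxophone sounds a major sixth below written, so the written part must be a major sixth above concert — transpose each note up.
A4 -> F#5
A#4 -> F##5
Fbb4 -> Dbb5
G5 -> E6
Ebb5 -> Cb6
C5 -> A5
Ab4 -> F5
A#5 -> F##6

F#5 F##5 Dbb5 E6 Cb6 A5 F5 F##6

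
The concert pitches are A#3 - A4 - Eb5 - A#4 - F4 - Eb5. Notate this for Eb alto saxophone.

The Eb alto saxophone sounds a major sixth below written, so the written part must be a major sixth above concert — transpose each note up.
A#3 to F##4
A4 to F#5
Eb5 to C6
A#4 to F##5
F4 to D5
Eb5 to C6

F##4 F#5 C6 F##5 D5 C6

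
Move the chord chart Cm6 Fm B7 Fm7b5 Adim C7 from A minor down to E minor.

A minor down to E minor is a perfect fourth; each chord root moves by that interval while the quality stays the same.
Cm6: root C down a perfect fourth → G, giving Gm6.
Fm: root F down a perfect fourth → C, giving Cm.
B7: root B down a perfect fourth → F#, giving F#7.
Fm7b5: root F down a perfect fourth → C, giving Cm7b5.
Adim: root A down a perfect fourth → E, giving Edim.
C7: root C down a perfect fourth → G, giving G7.

Gm6 Cm F#7 Cm7b5 Edim G7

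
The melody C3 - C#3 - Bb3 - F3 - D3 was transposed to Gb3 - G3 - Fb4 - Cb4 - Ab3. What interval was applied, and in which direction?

Take the first pair: C3 → Gb3. C to G spans 5 letter names, so the interval is some kind of fifth.
C3 to Gb3 is 6 semitones, which makes it a diminished fifth; the second version is higher, so the direction is up.
Checking another pair — D3 → Ab3 — gives the same interval.

up a diminished fifth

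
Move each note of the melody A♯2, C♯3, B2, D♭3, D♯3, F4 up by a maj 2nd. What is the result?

B#2 D#3 C#3 Eb3 E#3 G4

A#2 to B#2
C#3 to D#3
B2 to C#3
Db3 to Eb3
D#3 to E#3
F4 to G4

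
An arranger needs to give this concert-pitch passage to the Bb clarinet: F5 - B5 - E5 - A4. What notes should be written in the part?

G5 C#6 F#5 B4

The Bb clarinet sounds a major second below written, so the written part must be a major second above concert — transpose each note up.
F5 → G5
B5 → C#6
E5 → F#5
A4 → B4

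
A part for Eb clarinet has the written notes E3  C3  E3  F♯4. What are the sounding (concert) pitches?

G3 Eb3 G3 A4

The Eb clarinet sounds a minor third above written, so transpose each written note up a minor third.
E3 to G3
C3 to Eb3
E3 to G3
F#4 to A4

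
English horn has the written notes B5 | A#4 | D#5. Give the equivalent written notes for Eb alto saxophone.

C#6 B#4 E#5

First find concert pitch: the English horn sounds a perfect fifth below written, so B5 A#4 D#5 sounds E5 D#4 G#4.
Then write for Eb alto saxophone: it sounds a major sixth below written, so the part must be a major sixth above concert.
E5 → C#6
D#4 → B#4
G#4 → E#5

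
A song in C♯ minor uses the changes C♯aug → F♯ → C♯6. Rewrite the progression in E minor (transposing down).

Eaug A E6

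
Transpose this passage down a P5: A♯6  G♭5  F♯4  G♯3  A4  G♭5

D#6 Cb5 B3 C#3 D4 Cb5

A#6 becomes D#6
Gb5 becomes Cb5
F#4 becomes B3
G#3 becomes C#3
A4 becomes D4
Gb5 becomes Cb5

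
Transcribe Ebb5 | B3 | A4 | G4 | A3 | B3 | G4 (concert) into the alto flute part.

Written C4 sounds as G3 on the alto flute, so concert pitches are written a perfect fourth up.
Ebb5 becomes Abb5
B3 becomes E4
A4 becomes D5
G4 becomes C5
A3 becomes D4
B3 becomes E4
G4 becomes C5

Abb5 E4 D5 C5 D4 E4 C5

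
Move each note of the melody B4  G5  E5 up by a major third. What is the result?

D#5 B5 G#5

B4 → D#5
G5 → B5
E5 → G#5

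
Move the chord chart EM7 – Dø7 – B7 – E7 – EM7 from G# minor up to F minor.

DbM7 Cbø7 Ab7 Db7 DbM7

G# minor up to F minor is a diminished seventh; each chord root moves by that interval while the quality stays the same.
EM7: root E up a diminished seventh → Db, giving DbM7.
Dø7: root D up a diminished seventh → Cb, giving Cbø7.
B7: root B up a diminished seventh → Ab, giving Ab7.
E7: root E up a diminished seventh → Db, giving Db7.
EM7: root E up a diminished seventh → Db, giving DbM7.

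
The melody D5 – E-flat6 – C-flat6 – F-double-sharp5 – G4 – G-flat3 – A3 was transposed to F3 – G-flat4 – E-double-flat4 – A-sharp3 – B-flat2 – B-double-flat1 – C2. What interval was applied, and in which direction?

Take the first pair: D5 → F3. D to F spans 13 letter names, so the interval is some kind of thirteenth.
F3 to D5 is 21 semitones, which makes it a major thirteenth; the second version is lower, so the direction is down.
Checking another pair — A3 → C2 — gives the same interval.

down a major thirteenth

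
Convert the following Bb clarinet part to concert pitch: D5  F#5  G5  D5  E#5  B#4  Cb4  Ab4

Written C4 on the Bb clarinet sounds as Bb3, a major second lower; apply that shift to every note.
D5 → C5
F#5 → E5
G5 → F5
D5 → C5
E#5 → D#5
B#4 → A#4
Cb4 → Bbb3
Ab4 → Gb4

C5 E5 F5 C5 D#5 A#4 Bbb3 Gb4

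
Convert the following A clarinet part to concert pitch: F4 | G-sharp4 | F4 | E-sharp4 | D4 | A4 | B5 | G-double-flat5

D4 E#4 D4 C##4 B3 F#4 G#5 Ebb5

Written C4 on the A clarinet sounds as A3, a minor third lower; apply that shift to every note.
F4 to D4
G#4 to E#4
F4 to D4
E#4 to C##4
D4 to B3
A4 to F#4
B5 to G#5
Gbb5 to Ebb5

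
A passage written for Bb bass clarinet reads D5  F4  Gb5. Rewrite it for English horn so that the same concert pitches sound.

G4 Bb3 Cb5

First find concert pitch: the Bb bass clarinet sounds a major ninth below written, so D5 F4 Gb5 sounds C4 Eb3 Fb4.
Then write for English horn: it sounds a perfect fifth below written, so the part must be a perfect fifth above concert.
C4 → G4
Eb3 → Bb3
Fb4 → Cb5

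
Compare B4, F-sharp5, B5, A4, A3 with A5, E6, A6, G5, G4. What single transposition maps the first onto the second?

up a minor seventh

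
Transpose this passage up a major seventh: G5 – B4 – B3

F#6 A#5 A#4

G5 gives F#6
B4 gives A#5
B3 gives A#4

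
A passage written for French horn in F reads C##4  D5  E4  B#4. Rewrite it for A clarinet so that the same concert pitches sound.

First find concert pitch: the French horn in F sounds a perfect fifth below written, so C##4 D5 E4 B#4 sounds F##3 G4 A3 E#4.
Then write for A clarinet: it sounds a minor third below written, so the part must be a minor third above concert.
F##3 → A#3
G4 → Bb4
A3 → C4
E#4 → G#4

A#3 Bb4 C4 G#4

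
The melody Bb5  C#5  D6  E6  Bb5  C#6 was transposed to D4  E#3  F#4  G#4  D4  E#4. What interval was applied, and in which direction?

Take the first pair: Bb5 → D4. B to D spans 13 letter names, so the interval is some kind of thirteenth.
D4 to Bb5 is 20 semitones, which makes it a minor thirteenth; the second version is lower, so the direction is down.
Checking another pair — C#6 → E#4 — gives the same interval.

down a minor thirteenth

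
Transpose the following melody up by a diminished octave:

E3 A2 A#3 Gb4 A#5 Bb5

Eb4 Ab3 A4 Gbb5 A6 Bbb6

E3 to Eb4
A2 to Ab3
A#3 to A4
Gb4 to Gbb5
A#5 to A6
Bb5 to Bbb6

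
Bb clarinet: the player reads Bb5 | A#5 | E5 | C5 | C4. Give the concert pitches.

The Bb clarinet sounds a major second below written, so transpose each written note down a major second.
Bb5 to Ab5
A#5 to G#5
E5 to D5
C5 to Bb4
C4 to Bb3

Ab5 G#5 D5 Bb4 Bb3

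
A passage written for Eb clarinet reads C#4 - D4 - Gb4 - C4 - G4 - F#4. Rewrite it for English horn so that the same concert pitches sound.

B4 C5 Fb5 Bb4 F5 E5

First find concert pitch: the Eb clarinet sounds a minor third above written, so C#4 D4 Gb4 C4 G4 F#4 sounds E4 F4 Bbb4 Eb4 Bb4 A4.
Then write for English horn: it sounds a perfect fifth below written, so the part must be a perfect fifth above concert.
E4 → B4
F4 → C5
Bbb4 → Fb5
Eb4 → Bb4
Bb4 → F5
A4 → E5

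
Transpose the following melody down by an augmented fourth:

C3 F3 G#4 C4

Gb2 Cb3 D4 Gb3

C3 down an augmented fourth is Gb2.
F3 down an augmented fourth is Cb3.
An augmented fourth down from G#4 gives D4.
An augmented fourth down from C4 gives Gb3.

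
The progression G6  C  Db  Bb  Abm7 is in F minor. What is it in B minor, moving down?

C#6 F# G E Dm7

F minor down to B minor is a diminished fifth; each chord root moves by that interval while the quality stays the same.
G6: root G down a diminished fifth → C#, giving C#6.
C: root C down a diminished fifth → F#, giving F#.
Db: root Db down a diminished fifth → G, giving G.
Bb: root Bb down a diminished fifth → E, giving E.
Abm7: root Ab down a diminished fifth → D, giving Dm7.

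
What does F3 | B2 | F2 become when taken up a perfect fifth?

C4 F#3 C3

F3 to C4
B2 to F#3
F2 to C3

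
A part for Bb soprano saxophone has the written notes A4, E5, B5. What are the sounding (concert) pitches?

G4 D5 A5

The Bb soprano saxophone sounds a major second below written, so transpose each written note down a major second.
A4 -> G4
E5 -> D5
B5 -> A5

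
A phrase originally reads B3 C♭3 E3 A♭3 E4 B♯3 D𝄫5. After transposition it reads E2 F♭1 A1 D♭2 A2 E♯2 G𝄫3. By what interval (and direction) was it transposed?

From B3 to E2 is 12 letter names — a twelfth of some quality.
E2 to B3 is 19 semitones, which makes it a perfect twelfth; the second version is lower, so the direction is down.
Checking another pair — Dbb5 → Gbb3 — gives the same interval.

down a perfect twelfth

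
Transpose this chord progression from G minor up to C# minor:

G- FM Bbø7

G minor up to C# minor is an augmented fourth; each chord root moves by that interval while the quality stays the same.
G-: root G up an augmented fourth → C#, giving C#-.
FM: root F up an augmented fourth → B, giving BM.
Bbø7: root Bb up an augmented fourth → E, giving Eø7.

C#- BM Eø7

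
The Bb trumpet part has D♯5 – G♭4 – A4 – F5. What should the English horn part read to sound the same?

First find concert pitch: the Bb trumpet sounds a major second below written, so D♯5 G♭4 A4 F5 sounds C#5 Fb4 G4 Eb5.
Then write for English horn: it sounds a perfect fifth below written, so the part must be a perfect fifth above concert.
C#5 → G#5
Fb4 → Cb5
G4 → D5
Eb5 → Bb5

G#5 Cb5 D5 Bb5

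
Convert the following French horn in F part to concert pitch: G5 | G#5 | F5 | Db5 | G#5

C5 C#5 Bb4 Gb4 C#5

The French horn in F sounds a perfect fifth below written, so transpose each written note down a perfect fifth.
G5 -> C5
G#5 -> C#5
F5 -> Bb4
Db5 -> Gb4
G#5 -> C#5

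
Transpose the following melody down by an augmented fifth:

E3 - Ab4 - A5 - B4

E3 gives Ab2
Ab4 gives Dbb4
A5 gives Db5
B4 gives Eb4

Ab2 Dbb4 Db5 Eb4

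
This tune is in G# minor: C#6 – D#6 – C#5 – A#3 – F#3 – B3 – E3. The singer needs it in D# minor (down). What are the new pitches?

G# minor to D# minor down is a perfect fourth, so every note moves down by that interval.
C#6 becomes G#5
D#6 becomes A#5
C#5 becomes G#4
A#3 becomes E#3
F#3 becomes C#3
B3 becomes F#3
E3 becomes B2

G#5 A#5 G#4 E#3 C#3 F#3 B2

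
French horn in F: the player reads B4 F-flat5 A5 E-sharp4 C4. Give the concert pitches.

E4 Bbb4 D5 A#3 F3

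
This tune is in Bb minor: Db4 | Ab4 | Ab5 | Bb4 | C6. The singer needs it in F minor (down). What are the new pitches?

Ab3 Eb4 Eb5 F4 G5

Bb minor to F minor down is a perfect fourth, so every note moves down by that interval.
Db4 → Ab3
Ab4 → Eb4
Ab5 → Eb5
Bb4 → F4
C6 → G5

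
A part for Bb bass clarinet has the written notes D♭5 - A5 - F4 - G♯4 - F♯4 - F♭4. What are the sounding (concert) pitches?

The Bb bass clarinet sounds a major ninth below written, so transpose each written note down a major ninth.
Db5 becomes Cb4
A5 becomes G4
F4 becomes Eb3
G#4 becomes F#3
F#4 becomes E3
Fb4 becomes Ebb3

Cb4 G4 Eb3 F#3 E3 Ebb3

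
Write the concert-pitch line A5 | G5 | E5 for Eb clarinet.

F#5 E5 C#5

Written C4 sounds as Eb4 on the Eb clarinet, so concert pitches are written a minor third down.
A5 → F#5
G5 → E5
E5 → C#5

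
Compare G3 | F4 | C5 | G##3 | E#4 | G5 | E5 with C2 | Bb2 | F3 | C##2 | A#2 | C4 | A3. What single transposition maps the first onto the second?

down a perfect twelfth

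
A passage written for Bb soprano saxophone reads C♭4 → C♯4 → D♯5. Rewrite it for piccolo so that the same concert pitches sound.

First find concert pitch: the Bb soprano saxophone sounds a major second below written, so C♭4 C♯4 D♯5 sounds Bbb3 B3 C#5.
Then write for piccolo: it sounds a perfect octave above written, so the part must be a perfect octave below concert.
Bbb3 → Bbb2
B3 → B2
C#5 → C#4

Bbb2 B2 C#4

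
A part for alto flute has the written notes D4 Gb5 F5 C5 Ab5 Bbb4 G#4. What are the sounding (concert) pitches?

The alto flute sounds a perfect fourth below written, so transpose each written note down a perfect fourth.
D4 → A3
Gb5 → Db5
F5 → C5
C5 → G4
Ab5 → Eb5
Bbb4 → Fb4
G#4 → D#4

A3 Db5 C5 G4 Eb5 Fb4 D#4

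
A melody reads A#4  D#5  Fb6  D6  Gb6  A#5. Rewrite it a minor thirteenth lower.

A#4 gives C##3
D#5 gives F##3
Fb6 gives Ab4
D6 gives F#4
Gb6 gives Bb4
A#5 gives C##4

C##3 F##3 Ab4 F#4 Bb4 C##4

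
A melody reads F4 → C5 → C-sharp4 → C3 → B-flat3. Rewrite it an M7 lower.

Gb3 Db4 D3 Db2 Cb3

F4: a seventh down reaches G, and 11 semitones makes it Gb3.
C5: a seventh down reaches D, and 11 semitones makes it Db4.
A major seventh down from C#4 gives D3.
A major seventh down from C3 gives Db2.
A major seventh down from Bb3 gives Cb3.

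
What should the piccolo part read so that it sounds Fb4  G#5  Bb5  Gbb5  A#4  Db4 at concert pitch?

Written C4 sounds as C5 on the piccolo, so concert pitches are written a perfect octave down.
Fb4 to Fb3
G#5 to G#4
Bb5 to Bb4
Gbb5 to Gbb4
A#4 to A#3
Db4 to Db3

Fb3 G#4 Bb4 Gbb4 A#3 Db3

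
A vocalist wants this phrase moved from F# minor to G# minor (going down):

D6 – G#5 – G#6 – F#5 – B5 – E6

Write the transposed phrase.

E5 A#4 A#5 G#4 C#5 F#5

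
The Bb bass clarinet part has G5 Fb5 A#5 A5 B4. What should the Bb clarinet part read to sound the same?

First find concert pitch: the Bb bass clarinet sounds a major ninth below written, so G5 Fb5 A#5 A5 B4 sounds F4 Ebb4 G#4 G4 A3.
Then write for Bb clarinet: it sounds a major second below written, so the part must be a major second above concert.
F4 → G4
Ebb4 → Fb4
G#4 → A#4
G4 → A4
A3 → B3

G4 Fb4 A#4 A4 B3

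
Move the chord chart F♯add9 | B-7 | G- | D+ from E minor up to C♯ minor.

D#add9 G#-7 E- B+

E minor up to C♯ minor is a major sixth; each chord root moves by that interval while the quality stays the same.
F♯add9: root F♯ up a major sixth → D#, giving D#add9.
B-7: root B up a major sixth → G#, giving G#-7.
G-: root G up a major sixth → E, giving E-.
D+: root D up a major sixth → B, giving B+.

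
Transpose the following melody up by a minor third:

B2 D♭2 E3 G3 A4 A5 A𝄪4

B2 → D3
Db2 → Fb2
E3 → G3
G3 → Bb3
A4 → C5
A5 → C6
A##4 → C##5

D3 Fb2 G3 Bb3 C5 C6 C##5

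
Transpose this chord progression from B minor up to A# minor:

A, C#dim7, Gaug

B minor up to A# minor is a major seventh; each chord root moves by that interval while the quality stays the same.
A: root A up a major seventh → G#, giving G#.
C#dim7: root C# up a major seventh → B#, giving B#dim7.
Gaug: root G up a major seventh → F#, giving F#aug.

G# B#dim7 F#aug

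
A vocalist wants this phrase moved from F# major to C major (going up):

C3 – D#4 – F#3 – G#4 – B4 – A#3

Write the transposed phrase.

Gb3 A4 C4 D5 F5 E4

F# major to C major up is a diminished fifth, so every note moves up by that interval.
C3 to Gb3
D#4 to A4
F#3 to C4
G#4 to D5
B4 to F5
A#3 to E4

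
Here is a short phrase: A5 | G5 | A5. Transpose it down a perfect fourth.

E5 D5 E5

A perfect fourth down from A5 gives E5.
G5 down a perfect fourth is D5.
A5 down a perfect fourth is E5.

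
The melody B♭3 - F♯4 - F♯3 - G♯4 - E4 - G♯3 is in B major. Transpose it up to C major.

Cb4 G4 G3 A4 F4 A3

B major to C major up is a minor second, so every note moves up by that interval.
Bb3 gives Cb4
F#4 gives G4
F#3 gives G3
G#4 gives A4
E4 gives F4
G#3 gives A3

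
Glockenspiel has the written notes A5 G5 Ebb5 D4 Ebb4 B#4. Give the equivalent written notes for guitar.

First find concert pitch: the glockenspiel sounds a perfect fifteenth above written, so A5 G5 Ebb5 D4 Ebb4 B#4 sounds A7 G7 Ebb7 D6 Ebb6 B#6.
Then write for guitar: it sounds a perfect octave below written, so the part must be a perfect octave above concert.
A7 → A8
G7 → G8
Ebb7 → Ebb8
D6 → D7
Ebb6 → Ebb7
B#6 → B#7

A8 G8 Ebb8 D7 Ebb7 B#7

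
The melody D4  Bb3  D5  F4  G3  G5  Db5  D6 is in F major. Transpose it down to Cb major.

Ab3 Fb3 Ab4 Cb4 Db3 Db5 Abb4 Ab5

F major to Cb major down is an augmented fourth, so every note moves down by that interval.
D4 becomes Ab3
Bb3 becomes Fb3
D5 becomes Ab4
F4 becomes Cb4
G3 becomes Db3
G5 becomes Db5
Db5 becomes Abb4
D6 becomes Ab5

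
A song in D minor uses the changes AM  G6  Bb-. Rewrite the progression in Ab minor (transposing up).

D minor up to Ab minor is a diminished fifth; each chord root moves by that interval while the quality stays the same.
AM: root A up a diminished fifth → Eb, giving EbM.
G6: root G up a diminished fifth → Db, giving Db6.
Bb-: root Bb up a diminished fifth → Fb, giving Fb-.

EbM Db6 Fb-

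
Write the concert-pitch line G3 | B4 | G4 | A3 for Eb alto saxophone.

E4 G#5 E5 F#4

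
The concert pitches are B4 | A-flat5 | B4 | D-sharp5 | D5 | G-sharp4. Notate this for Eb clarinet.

G#4 F5 G#4 B#4 B4 E#4

The Eb clarinet sounds a minor third above written, so the written part must be a minor third below concert — transpose each note down.
B4 becomes G#4
Ab5 becomes F5
B4 becomes G#4
D#5 becomes B#4
D5 becomes B4
G#4 becomes E#4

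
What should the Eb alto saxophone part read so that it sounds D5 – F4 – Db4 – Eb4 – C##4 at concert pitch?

B5 D5 Bb4 C5 A##4

The Eb alto saxophone sounds a major sixth below written, so the written part must be a major sixth above concert — transpose each note up.
D5 becomes B5
F4 becomes D5
Db4 becomes Bb4
Eb4 becomes C5
C##4 becomes A##4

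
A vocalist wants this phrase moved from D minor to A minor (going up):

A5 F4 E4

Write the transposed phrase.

D minor to A minor up is a perfect fifth, so every note moves up by that interval.
A5 → E6
F4 → C5
E4 → B4

E6 C5 B4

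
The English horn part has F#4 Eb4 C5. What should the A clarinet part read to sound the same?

D4 Cb4 Ab4

First find concert pitch: the English horn sounds a perfect fifth below written, so F#4 Eb4 C5 sounds B3 Ab3 F4.
Then write for A clarinet: it sounds a minor third below written, so the part must be a minor third above concert.
B3 → D4
Ab3 → Cb4
F4 → Ab4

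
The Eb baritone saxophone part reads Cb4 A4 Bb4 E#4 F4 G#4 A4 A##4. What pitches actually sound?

Ebb2 C3 Db3 G#2 Ab2 B2 C3 C##3

The Eb baritone saxophone sounds a major thirteenth below written, so transpose each written note down a major thirteenth.
Cb4 to Ebb2
A4 to C3
Bb4 to Db3
E#4 to G#2
F4 to Ab2
G#4 to B2
A4 to C3
A##4 to C##3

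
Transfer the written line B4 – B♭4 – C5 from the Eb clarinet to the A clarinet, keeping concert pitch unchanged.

First find concert pitch: the Eb clarinet sounds a minor third above written, so B4 B♭4 C5 sounds D5 Db5 Eb5.
Then write for A clarinet: it sounds a minor third below written, so the part must be a minor third above concert.
D5 → F5
Db5 → Fb5
Eb5 → Gb5

F5 Fb5 Gb5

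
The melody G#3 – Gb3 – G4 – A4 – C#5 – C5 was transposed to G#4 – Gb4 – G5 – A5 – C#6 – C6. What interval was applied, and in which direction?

From G#3 to G#4 is 8 letter names — an octave of some quality.
G#3 to G#4 is 12 semitones, which makes it a perfect octave; the second version is higher, so the direction is up.
Checking another pair — C5 → C6 — gives the same interval.

up a perfect octave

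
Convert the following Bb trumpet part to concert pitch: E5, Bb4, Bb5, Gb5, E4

D5 Ab4 Ab5 Fb5 D4

Written C4 on the Bb trumpet sounds as Bb3, a major second lower; apply that shift to every note.
E5 gives D5
Bb4 gives Ab4
Bb5 gives Ab5
Gb5 gives Fb5
E4 gives D4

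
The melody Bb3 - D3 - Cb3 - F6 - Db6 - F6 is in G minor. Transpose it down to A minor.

C3 E2 Db2 G5 Eb5 G5

From G down to A is a minor seventh; apply that to each pitch.
Bb3 -> C3
D3 -> E2
Cb3 -> Db2
F6 -> G5
Db6 -> Eb5
F6 -> G5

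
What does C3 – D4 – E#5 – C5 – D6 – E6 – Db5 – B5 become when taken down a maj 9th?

C3: a ninth down reaches B, and 14 semitones makes it Bb1.
D4: a ninth down reaches C, and 14 semitones makes it C3.
A major ninth down from E#5 gives D#4.
A major ninth down from C5 gives Bb3.
D6 down a major ninth is C5.
E6: a ninth down reaches D, and 14 semitones makes it D5.
A major ninth down from Db5 gives Cb4.
A major ninth down from B5 gives A4.

Bb1 C3 D#4 Bb3 C5 D5 Cb4 A4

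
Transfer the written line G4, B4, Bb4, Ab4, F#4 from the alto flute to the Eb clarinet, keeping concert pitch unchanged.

B3 D#4 D4 C4 A#3

First find concert pitch: the alto flute sounds a perfect fourth below written, so G4 B4 Bb4 Ab4 F#4 sounds D4 F#4 F4 Eb4 C#4.
Then write for Eb clarinet: it sounds a minor third above written, so the part must be a minor third below concert.
D4 → B3
F#4 → D#4
F4 → D4
Eb4 → C4
C#4 → A#3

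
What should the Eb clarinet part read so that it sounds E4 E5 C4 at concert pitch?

The Eb clarinet sounds a minor third above written, so the written part must be a minor third below concert — transpose each note down.
E4 → C#4
E5 → C#5
C4 → A3

C#4 C#5 A3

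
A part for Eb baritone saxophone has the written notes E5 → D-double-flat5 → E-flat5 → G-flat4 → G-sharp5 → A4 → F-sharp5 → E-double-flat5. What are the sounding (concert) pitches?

G3 Fbb3 Gb3 Bbb2 B3 C3 A3 Gbb3

Written C4 on the Eb baritone saxophone sounds as Eb2, a major thirteenth lower; apply that shift to every note.
E5 becomes G3
Dbb5 becomes Fbb3
Eb5 becomes Gb3
Gb4 becomes Bbb2
G#5 becomes B3
A4 becomes C3
F#5 becomes A3
Ebb5 becomes Gbb3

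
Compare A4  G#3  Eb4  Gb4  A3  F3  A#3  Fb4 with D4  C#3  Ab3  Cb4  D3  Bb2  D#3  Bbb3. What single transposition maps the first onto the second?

Take the first pair: A4 → D4. A to D spans 5 letter names, so the interval is some kind of fifth.
D4 to A4 is 7 semitones, which makes it a perfect fifth; the second version is lower, so the direction is down.
Checking another pair — Fb4 → Bbb3 — gives the same interval.

down a perfect fifth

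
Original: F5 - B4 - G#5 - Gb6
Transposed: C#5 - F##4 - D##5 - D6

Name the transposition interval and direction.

down a diminished fourth

From F5 to C#5 is 4 letter names — a fourth of some quality.
C#5 to F5 is 4 semitones, which makes it a diminished fourth; the second version is lower, so the direction is down.
Checking another pair — Gb6 → D6 — gives the same interval.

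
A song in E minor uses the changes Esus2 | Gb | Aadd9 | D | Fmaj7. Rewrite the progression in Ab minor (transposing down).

Absus2 Cbb Dbadd9 Gb Bbbmaj7

E minor down to Ab minor is an augmented fifth; each chord root moves by that interval while the quality stays the same.
Esus2: root E down an augmented fifth → Ab, giving Absus2.
Gb: root Gb down an augmented fifth → Cbb, giving Cbb.
Aadd9: root A down an augmented fifth → Db, giving Dbadd9.
D: root D down an augmented fifth → Gb, giving Gb.
Fmaj7: root F down an augmented fifth → Bbb, giving Bbbmaj7.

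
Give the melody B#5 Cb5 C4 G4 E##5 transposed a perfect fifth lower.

E#5 Fb4 F3 C4 A##4

B#5 down a perfect fifth is E#5.
A perfect fifth down from Cb5 gives Fb4.
C4 down a perfect fifth is F3.
A perfect fifth down from G4 gives C4.
E##5: a fifth down reaches A, and 7 semitones makes it A##4.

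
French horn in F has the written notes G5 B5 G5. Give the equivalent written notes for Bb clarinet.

D5 F#5 D5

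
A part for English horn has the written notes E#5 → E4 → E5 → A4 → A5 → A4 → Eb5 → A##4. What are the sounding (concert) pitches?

A#4 A3 A4 D4 D5 D4 Ab4 D##4

Written C4 on the English horn sounds as F3, a perfect fifth lower; apply that shift to every note.
E#5 -> A#4
E4 -> A3
E5 -> A4
A4 -> D4
A5 -> D5
A4 -> D4
Eb5 -> Ab4
A##4 -> D##4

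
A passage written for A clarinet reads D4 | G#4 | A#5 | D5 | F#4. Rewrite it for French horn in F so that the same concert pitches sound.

F#4 B#4 C##6 F#5 A#4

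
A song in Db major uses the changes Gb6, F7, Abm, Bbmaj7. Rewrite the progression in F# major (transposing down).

B6 A#7 C#m D#maj7

Db major down to F# major is a diminished sixth; each chord root moves by that interval while the quality stays the same.
Gb6: root Gb down a diminished sixth → B, giving B6.
F7: root F down a diminished sixth → A#, giving A#7.
Abm: root Ab down a diminished sixth → C#, giving C#m.
Bbmaj7: root Bb down a diminished sixth → D#, giving D#maj7.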